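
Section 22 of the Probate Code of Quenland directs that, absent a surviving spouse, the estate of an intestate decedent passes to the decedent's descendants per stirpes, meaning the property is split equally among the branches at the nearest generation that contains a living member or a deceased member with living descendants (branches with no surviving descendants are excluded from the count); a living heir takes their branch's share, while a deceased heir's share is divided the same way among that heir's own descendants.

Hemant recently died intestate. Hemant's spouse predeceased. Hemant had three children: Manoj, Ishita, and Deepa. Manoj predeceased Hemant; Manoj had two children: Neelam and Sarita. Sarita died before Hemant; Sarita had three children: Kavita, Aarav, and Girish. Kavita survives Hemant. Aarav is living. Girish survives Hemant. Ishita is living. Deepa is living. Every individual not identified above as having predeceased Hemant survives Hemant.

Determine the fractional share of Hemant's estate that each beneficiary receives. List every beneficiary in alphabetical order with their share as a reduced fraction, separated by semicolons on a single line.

Aarav 1/18; Deepa 1/3; Girish 1/18; Ishita 1/3; Kavita 1/18; Neelam 1/6

There is no surviving spouse, so the entire estate passes to Hemant's descendants per stirpes.
The estate is divided into 3 equal shares of 1/3 among Manoj, Ishita, Deepa.
Manoj predeceased; the 1/3 allotted to Manoj's branch passes to Manoj's issue by representation.
The 1/3 is divided into 2 equal shares of 1/6 among Neelam, Sarita.
Neelam is living and takes 1/6.
Sarita predeceased; the 1/6 allotted to Sarita's branch passes to Sarita's issue by representation.
The 1/6 is divided into 3 equal shares of 1/18 among Kavita, Aarav, Girish.
Kavita is living and takes 1/18.
Aarav is living and takes 1/18.
Girish is living and takes 1/18.
Ishita is living and takes 1/3.
Deepa is living and takes 1/3.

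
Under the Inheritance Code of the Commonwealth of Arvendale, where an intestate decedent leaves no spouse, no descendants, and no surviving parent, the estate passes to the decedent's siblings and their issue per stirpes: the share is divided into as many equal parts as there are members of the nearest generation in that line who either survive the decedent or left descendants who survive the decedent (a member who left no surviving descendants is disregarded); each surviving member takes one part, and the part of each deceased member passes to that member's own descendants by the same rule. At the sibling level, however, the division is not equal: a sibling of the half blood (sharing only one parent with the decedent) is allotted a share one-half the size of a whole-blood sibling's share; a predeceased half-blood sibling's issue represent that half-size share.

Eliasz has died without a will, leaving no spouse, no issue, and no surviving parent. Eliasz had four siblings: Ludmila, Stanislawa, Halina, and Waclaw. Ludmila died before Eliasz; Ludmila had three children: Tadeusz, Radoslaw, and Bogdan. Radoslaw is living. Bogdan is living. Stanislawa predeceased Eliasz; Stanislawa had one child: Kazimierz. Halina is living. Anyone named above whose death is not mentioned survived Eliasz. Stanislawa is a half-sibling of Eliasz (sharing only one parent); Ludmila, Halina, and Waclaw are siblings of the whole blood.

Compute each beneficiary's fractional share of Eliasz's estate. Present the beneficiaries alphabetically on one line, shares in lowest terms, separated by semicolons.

Bogdan 2/21; Halina 2/7; Kazimierz 1/7; Radoslaw 2/21; Tadeusz 2/21; Waclaw 2/7

No spouse, descendants, or parent survives, so the estate passes to Eliasz's siblings per stirpes.
Half-blood siblings count for one-half the weight of whole-blood siblings at the initial division.
Dividing 1 in proportion to weights (total weight 7/2): Ludmila (weight 1) → 2/7; Stanislawa (weight 1/2) → 1/7; Halina (weight 1) → 2/7; Waclaw (weight 1) → 2/7.
Ludmila predeceased; the 2/7 allotted to Ludmila's branch passes to Ludmila's issue by representation.
The 2/7 is divided into 3 equal shares of 2/21 among Tadeusz, Radoslaw, Bogdan.
Tadeusz is living and takes 2/21.
Radoslaw is living and takes 2/21.
Bogdan is living and takes 2/21.
Stanislawa predeceased; the 1/7 allotted to Stanislawa's branch passes to Stanislawa's issue by representation.
Kazimierz is the sole taker at this level and receives the full 1/7.
Halina is living and takes 2/7.
Waclaw is living and takes 2/7.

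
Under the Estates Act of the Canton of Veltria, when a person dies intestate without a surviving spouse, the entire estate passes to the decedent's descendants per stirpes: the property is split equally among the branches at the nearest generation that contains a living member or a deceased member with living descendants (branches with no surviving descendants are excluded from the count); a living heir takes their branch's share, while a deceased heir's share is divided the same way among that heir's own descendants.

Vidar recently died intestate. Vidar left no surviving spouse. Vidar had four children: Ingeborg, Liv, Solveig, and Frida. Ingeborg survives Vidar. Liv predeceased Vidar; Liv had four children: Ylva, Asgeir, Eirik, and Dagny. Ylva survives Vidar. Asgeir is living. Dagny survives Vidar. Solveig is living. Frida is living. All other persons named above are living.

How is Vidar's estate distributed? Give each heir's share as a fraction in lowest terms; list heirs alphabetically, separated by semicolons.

Asgeir 1/16; Dagny 1/16; Eirik 1/16; Frida 1/4; Ingeborg 1/4; Solveig 1/4; Ylva 1/16

There is no surviving spouse, so the entire estate passes to Vidar's descendants per stirpes.
The estate is divided into 4 equal shares of 1/4 among Ingeborg, Liv, Solveig, Frida.
Ingeborg is living and takes 1/4.
Liv predeceased; the 1/4 allotted to Liv's branch passes to Liv's issue by representation.
The 1/4 is divided into 4 equal shares of 1/16 among Ylva, Asgeir, Eirik, Dagny.
Ylva is living and takes 1/16.
Asgeir is living and takes 1/16.
Eirik is living and takes 1/16.
Dagny is living and takes 1/16.
Solveig is living and takes 1/4.
Frida is living and takes 1/4.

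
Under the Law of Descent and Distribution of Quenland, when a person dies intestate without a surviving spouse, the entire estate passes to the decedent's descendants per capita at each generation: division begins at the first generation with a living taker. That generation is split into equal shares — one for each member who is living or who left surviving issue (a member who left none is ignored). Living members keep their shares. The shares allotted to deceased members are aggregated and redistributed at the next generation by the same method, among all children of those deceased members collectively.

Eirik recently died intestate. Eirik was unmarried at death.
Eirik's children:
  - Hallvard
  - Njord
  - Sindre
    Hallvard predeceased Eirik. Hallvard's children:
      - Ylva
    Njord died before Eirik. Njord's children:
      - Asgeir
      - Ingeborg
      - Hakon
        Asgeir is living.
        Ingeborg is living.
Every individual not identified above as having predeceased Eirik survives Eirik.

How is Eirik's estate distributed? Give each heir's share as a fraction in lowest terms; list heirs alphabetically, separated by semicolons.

Asgeir 1/6; Hakon 1/6; Ingeborg 1/6; Sindre 1/3; Ylva 1/6

There is no surviving spouse, so the entire estate passes to Eirik's descendants per capita at each generation.
At generation 1 (Hallvard, Njord, Sindre) there are 3 shares of (1)/3 = 1/3 each.
Living: Sindre — each takes 1/3.
Deceased: Hallvard and Njord. Their combined 2/3 is pooled and carried to generation 2.
At generation 2 (Ylva, Asgeir, Ingeborg, Hakon) there are 4 shares of (2/3)/4 = 1/6 each.
Living: Ylva, Asgeir, Ingeborg, and Hakon — each takes 1/6.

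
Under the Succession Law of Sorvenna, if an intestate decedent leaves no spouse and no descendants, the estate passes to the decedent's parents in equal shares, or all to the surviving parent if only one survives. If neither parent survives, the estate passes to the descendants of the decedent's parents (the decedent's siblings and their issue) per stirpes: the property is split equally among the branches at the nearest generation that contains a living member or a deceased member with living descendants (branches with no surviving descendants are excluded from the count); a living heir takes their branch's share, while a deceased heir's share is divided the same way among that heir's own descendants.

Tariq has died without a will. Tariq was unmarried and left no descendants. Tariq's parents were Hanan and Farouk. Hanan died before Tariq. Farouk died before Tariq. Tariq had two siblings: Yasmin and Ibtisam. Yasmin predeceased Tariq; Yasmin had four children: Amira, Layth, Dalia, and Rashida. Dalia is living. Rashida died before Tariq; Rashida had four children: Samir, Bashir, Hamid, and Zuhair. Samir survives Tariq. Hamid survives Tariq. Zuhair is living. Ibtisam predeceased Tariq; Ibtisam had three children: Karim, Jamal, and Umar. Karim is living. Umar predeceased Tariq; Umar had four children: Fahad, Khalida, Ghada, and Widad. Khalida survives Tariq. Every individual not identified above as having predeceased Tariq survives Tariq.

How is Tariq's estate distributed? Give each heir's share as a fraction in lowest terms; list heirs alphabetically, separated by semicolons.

Amira 1/8; Bashir 1/32; Dalia 1/8; Fahad 1/24; Ghada 1/24; Hamid 1/32; Jamal 1/6; Karim 1/6; Khalida 1/24; Layth 1/8; Samir 1/32; Widad 1/24; Zuhair 1/32

Neither parent survives and there are no descendants, so the estate passes to Tariq's siblings and their issue per stirpes.
The estate is divided into 2 equal shares of 1/2 among Yasmin, Ibtisam.
Yasmin predeceased; the 1/2 allotted to Yasmin's branch passes to Yasmin's issue by representation.
The 1/2 is divided into 4 equal shares of 1/8 among Amira, Layth, Dalia, Rashida.
Amira is living and takes 1/8.
Layth is living and takes 1/8.
Dalia is living and takes 1/8.
Rashida predeceased; the 1/8 allotted to Rashida's branch passes to Rashida's issue by representation.
The 1/8 is divided into 4 equal shares of 1/32 among Samir, Bashir, Hamid, Zuhair.
Samir is living and takes 1/32.
Bashir is living and takes 1/32.
Hamid is living and takes 1/32.
Zuhair is living and takes 1/32.
Ibtisam predeceased; the 1/2 allotted to Ibtisam's branch passes to Ibtisam's issue by representation.
The 1/2 is divided into 3 equal shares of 1/6 among Karim, Jamal, Umar.
Karim is living and takes 1/6.
Jamal is living and takes 1/6.
Umar predeceased; the 1/6 allotted to Umar's branch passes to Umar's issue by representation.
The 1/6 is divided into 4 equal shares of 1/24 among Fahad, Khalida, Ghada, Widad.
Fahad is living and takes 1/24.
Khalida is living and takes 1/24.
Ghada is living and takes 1/24.
Widad is living and takes 1/24.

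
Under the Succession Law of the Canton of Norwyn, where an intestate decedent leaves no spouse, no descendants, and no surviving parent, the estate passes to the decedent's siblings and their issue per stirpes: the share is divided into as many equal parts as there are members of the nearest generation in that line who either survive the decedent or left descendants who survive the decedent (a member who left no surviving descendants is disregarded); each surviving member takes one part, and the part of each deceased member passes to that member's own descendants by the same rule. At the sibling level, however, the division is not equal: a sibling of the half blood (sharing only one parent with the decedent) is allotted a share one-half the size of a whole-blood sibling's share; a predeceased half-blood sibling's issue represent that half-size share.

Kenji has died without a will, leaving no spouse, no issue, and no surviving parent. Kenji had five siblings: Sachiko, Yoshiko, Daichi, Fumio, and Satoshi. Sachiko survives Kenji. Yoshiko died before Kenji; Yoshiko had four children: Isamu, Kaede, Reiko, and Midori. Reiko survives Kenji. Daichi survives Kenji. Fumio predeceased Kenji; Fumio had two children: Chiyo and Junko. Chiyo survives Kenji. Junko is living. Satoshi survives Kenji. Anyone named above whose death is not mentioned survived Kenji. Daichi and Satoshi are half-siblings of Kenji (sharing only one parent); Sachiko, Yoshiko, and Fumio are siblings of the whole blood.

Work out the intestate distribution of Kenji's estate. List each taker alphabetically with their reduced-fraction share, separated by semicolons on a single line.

No spouse, descendants, or parent survives, so the estate passes to Kenji's siblings per stirpes.
Half-blood siblings count for one-half the weight of whole-blood siblings at the initial division.
Dividing 1 in proportion to weights (total weight 4): Sachiko (weight 1) → 1/4; Yoshiko (weight 1) → 1/4; Daichi (weight 1/2) → 1/8; Fumio (weight 1) → 1/4; Satoshi (weight 1/2) → 1/8.
Sachiko is living and takes 1/4.
Yoshiko predeceased; the 1/4 allotted to Yoshiko's branch passes to Yoshiko's issue by representation.
The 1/4 is divided into 4 equal shares of 1/16 among Isamu, Kaede, Reiko, Midori.
Isamu is living and takes 1/16.
Kaede is living and takes 1/16.
Reiko is living and takes 1/16.
Midori is living and takes 1/16.
Daichi is living and takes 1/8.
Fumio predeceased; the 1/4 allotted to Fumio's branch passes to Fumio's issue by representation.
The 1/4 is divided into 2 equal shares of 1/8 among Chiyo, Junko.
Chiyo is living and takes 1/8.
Junko is living and takes 1/8.
Satoshi is living and takes 1/8.

Chiyo 1/8; Daichi 1/8; Isamu 1/16; Junko 1/8; Kaede 1/16; Midori 1/16; Reiko 1/16; Sachiko 1/4; Satoshi 1/8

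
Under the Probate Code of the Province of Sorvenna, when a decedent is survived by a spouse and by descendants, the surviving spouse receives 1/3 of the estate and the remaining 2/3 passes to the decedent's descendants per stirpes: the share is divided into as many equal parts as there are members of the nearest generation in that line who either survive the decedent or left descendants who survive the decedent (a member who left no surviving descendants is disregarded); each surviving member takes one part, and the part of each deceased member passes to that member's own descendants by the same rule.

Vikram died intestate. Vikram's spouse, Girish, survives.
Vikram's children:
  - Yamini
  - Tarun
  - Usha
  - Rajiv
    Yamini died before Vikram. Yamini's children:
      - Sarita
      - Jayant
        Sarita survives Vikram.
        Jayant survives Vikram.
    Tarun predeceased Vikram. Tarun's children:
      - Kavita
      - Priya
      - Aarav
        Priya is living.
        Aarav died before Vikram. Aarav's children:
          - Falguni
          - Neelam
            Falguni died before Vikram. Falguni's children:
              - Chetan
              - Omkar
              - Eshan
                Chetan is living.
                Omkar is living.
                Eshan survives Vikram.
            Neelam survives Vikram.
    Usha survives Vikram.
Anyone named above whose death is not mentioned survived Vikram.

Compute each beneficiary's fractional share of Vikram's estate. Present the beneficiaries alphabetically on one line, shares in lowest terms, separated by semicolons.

Girish, as surviving spouse, takes 1/3.
The remaining 2/3 passes to Vikram's descendants per stirpes.
The 2/3 is divided into 4 equal shares of 1/6 among Yamini, Tarun, Usha, Rajiv.
Yamini predeceased; the 1/6 allotted to Yamini's branch passes to Yamini's issue by representation.
The 1/6 is divided into 2 equal shares of 1/12 among Sarita, Jayant.
Sarita is living and takes 1/12.
Jayant is living and takes 1/12.
Tarun predeceased; the 1/6 allotted to Tarun's branch passes to Tarun's issue by representation.
The 1/6 is divided into 3 equal shares of 1/18 among Kavita, Priya, Aarav.
Kavita is living and takes 1/18.
Priya is living and takes 1/18.
Aarav predeceased; the 1/18 allotted to Aarav's branch passes to Aarav's issue by representation.
The 1/18 is divided into 2 equal shares of 1/36 among Falguni, Neelam.
Falguni predeceased; the 1/36 allotted to Falguni's branch passes to Falguni's issue by representation.
The 1/36 is divided into 3 equal shares of 1/108 among Chetan, Omkar, Eshan.
Chetan is living and takes 1/108.
Omkar is living and takes 1/108.
Eshan is living and takes 1/108.
Neelam is living and takes 1/36.
Usha is living and takes 1/6.
Rajiv is living and takes 1/6.

Chetan 1/108; Eshan 1/108; Girish 1/3; Jayant 1/12; Kavita 1/18; Neelam 1/36; Omkar 1/108; Priya 1/18; Rajiv 1/6; Sarita 1/12; Usha 1/6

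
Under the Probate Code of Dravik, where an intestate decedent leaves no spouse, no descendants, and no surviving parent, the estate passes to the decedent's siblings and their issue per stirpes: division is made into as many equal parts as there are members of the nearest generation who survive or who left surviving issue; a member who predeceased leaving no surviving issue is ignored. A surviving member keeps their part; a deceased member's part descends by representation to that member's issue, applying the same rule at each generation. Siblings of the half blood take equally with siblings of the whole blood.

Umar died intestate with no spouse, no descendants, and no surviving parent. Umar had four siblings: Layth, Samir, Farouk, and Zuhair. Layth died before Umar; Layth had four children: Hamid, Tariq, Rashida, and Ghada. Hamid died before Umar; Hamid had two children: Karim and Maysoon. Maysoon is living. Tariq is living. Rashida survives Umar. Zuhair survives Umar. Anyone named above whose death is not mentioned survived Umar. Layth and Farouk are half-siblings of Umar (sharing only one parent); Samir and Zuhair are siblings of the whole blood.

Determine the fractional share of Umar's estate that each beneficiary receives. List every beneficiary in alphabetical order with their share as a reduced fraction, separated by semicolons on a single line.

Farouk 1/4; Ghada 1/16; Karim 1/32; Maysoon 1/32; Rashida 1/16; Samir 1/4; Tariq 1/16; Zuhair 1/4

No spouse, descendants, or parent survives, so the estate passes to Umar's siblings per stirpes.
Half-blood and whole-blood siblings take equally under the stated rule.
The estate is divided into 4 equal shares of 1/4 among Layth, Samir, Farouk, Zuhair.
Layth predeceased; the 1/4 allotted to Layth's branch passes to Layth's issue by representation.
The 1/4 is divided into 4 equal shares of 1/16 among Hamid, Tariq, Rashida, Ghada.
Hamid predeceased; the 1/16 allotted to Hamid's branch passes to Hamid's issue by representation.
The 1/16 is divided into 2 equal shares of 1/32 among Karim, Maysoon.
Karim is living and takes 1/32.
Maysoon is living and takes 1/32.
Tariq is living and takes 1/16.
Rashida is living and takes 1/16.
Ghada is living and takes 1/16.
Samir is living and takes 1/4.
Farouk is living and takes 1/4.
Zuhair is living and takes 1/4.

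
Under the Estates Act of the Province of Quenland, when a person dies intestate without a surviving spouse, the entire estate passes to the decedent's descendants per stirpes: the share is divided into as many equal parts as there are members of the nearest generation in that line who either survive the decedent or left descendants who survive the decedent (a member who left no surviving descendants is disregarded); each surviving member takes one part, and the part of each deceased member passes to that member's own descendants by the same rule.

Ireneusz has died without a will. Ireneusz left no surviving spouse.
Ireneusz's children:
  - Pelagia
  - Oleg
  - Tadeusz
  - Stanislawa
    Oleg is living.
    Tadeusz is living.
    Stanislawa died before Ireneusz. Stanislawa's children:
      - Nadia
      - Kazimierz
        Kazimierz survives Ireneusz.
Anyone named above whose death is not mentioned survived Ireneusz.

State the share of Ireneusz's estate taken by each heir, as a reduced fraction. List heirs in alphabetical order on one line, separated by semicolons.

There is no surviving spouse, so the entire estate passes to Ireneusz's descendants per stirpes.
The estate is divided into 4 equal shares of 1/4 among Pelagia, Oleg, Tadeusz, Stanislawa.
Pelagia is living and takes 1/4.
Oleg is living and takes 1/4.
Tadeusz is living and takes 1/4.
Stanislawa predeceased; the 1/4 allotted to Stanislawa's branch passes to Stanislawa's issue by representation.
The 1/4 is divided into 2 equal shares of 1/8 among Nadia, Kazimierz.
Nadia is living and takes 1/8.
Kazimierz is living and takes 1/8.

Kazimierz 1/8; Nadia 1/8; Oleg 1/4; Pelagia 1/4; Tadeusz 1/4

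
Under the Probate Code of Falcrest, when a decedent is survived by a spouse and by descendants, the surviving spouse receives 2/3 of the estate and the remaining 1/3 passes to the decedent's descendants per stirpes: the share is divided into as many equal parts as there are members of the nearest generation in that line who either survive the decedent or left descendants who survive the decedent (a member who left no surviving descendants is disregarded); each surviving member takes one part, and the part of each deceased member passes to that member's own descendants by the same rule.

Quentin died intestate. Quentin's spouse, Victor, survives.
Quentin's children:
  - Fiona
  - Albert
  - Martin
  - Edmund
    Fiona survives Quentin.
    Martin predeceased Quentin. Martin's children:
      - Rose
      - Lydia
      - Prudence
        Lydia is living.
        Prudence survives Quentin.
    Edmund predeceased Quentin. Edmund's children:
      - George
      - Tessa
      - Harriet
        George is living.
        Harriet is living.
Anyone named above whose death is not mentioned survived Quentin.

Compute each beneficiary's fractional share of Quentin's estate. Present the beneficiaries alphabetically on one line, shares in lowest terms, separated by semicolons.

Victor, as surviving spouse, takes 2/3.
The remaining 1/3 passes to Quentin's descendants per stirpes.
The 1/3 is divided into 4 equal shares of 1/12 among Fiona, Albert, Martin, Edmund.
Fiona is living and takes 1/12.
Albert is living and takes 1/12.
Martin predeceased; the 1/12 allotted to Martin's branch passes to Martin's issue by representation.
The 1/12 is divided into 3 equal shares of 1/36 among Rose, Lydia, Prudence.
Rose is living and takes 1/36.
Lydia is living and takes 1/36.
Prudence is living and takes 1/36.
Edmund predeceased; the 1/12 allotted to Edmund's branch passes to Edmund's issue by representation.
The 1/12 is divided into 3 equal shares of 1/36 among George, Tessa, Harriet.
George is living and takes 1/36.
Tessa is living and takes 1/36.
Harriet is living and takes 1/36.

Albert 1/12; Fiona 1/12; George 1/36; Harriet 1/36; Lydia 1/36; Prudence 1/36; Rose 1/36; Tessa 1/36; Victor 2/3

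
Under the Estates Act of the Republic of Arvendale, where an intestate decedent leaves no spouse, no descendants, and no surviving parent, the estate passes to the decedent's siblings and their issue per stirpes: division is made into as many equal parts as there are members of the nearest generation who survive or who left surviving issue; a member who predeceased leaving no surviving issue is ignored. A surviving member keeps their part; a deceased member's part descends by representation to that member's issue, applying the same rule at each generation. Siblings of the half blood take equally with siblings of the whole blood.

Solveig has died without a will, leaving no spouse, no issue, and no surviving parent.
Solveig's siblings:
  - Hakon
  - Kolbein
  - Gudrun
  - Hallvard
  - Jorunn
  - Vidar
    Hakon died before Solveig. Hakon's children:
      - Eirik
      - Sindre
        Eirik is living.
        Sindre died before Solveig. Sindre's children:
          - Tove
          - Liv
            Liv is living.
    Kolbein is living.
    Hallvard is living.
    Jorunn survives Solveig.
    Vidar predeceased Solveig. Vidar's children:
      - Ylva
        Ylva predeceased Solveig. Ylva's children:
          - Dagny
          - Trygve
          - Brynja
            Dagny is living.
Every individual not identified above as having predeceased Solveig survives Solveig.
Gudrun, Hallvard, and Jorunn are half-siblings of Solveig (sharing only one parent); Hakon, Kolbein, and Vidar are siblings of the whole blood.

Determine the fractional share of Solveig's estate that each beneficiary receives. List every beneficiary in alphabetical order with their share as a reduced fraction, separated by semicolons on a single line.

Brynja 1/18; Dagny 1/18; Eirik 1/12; Gudrun 1/6; Hallvard 1/6; Jorunn 1/6; Kolbein 1/6; Liv 1/24; Tove 1/24; Trygve 1/18

No spouse, descendants, or parent survives, so the estate passes to Solveig's siblings per stirpes.
Half-blood and whole-blood siblings take equally under the stated rule.
The estate is divided into 6 equal shares of 1/6 among Hakon, Kolbein, Gudrun, Hallvard, Jorunn, Vidar.
Hakon predeceased; the 1/6 allotted to Hakon's branch passes to Hakon's issue by representation.
The 1/6 is divided into 2 equal shares of 1/12 among Eirik, Sindre.
Eirik is living and takes 1/12.
Sindre predeceased; the 1/12 allotted to Sindre's branch passes to Sindre's issue by representation.
The 1/12 is divided into 2 equal shares of 1/24 among Tove, Liv.
Tove is living and takes 1/24.
Liv is living and takes 1/24.
Kolbein is living and takes 1/6.
Gudrun is living and takes 1/6.
Hallvard is living and takes 1/6.
Jorunn is living and takes 1/6.
Vidar predeceased; the 1/6 allotted to Vidar's branch passes to Vidar's issue by representation.
Ylva's line is the sole branch at this level, so the full 1/6 passes to Ylva's issue by representation.
The 1/6 is divided into 3 equal shares of 1/18 among Dagny, Trygve, Brynja.
Dagny is living and takes 1/18.
Trygve is living and takes 1/18.
Brynja is living and takes 1/18.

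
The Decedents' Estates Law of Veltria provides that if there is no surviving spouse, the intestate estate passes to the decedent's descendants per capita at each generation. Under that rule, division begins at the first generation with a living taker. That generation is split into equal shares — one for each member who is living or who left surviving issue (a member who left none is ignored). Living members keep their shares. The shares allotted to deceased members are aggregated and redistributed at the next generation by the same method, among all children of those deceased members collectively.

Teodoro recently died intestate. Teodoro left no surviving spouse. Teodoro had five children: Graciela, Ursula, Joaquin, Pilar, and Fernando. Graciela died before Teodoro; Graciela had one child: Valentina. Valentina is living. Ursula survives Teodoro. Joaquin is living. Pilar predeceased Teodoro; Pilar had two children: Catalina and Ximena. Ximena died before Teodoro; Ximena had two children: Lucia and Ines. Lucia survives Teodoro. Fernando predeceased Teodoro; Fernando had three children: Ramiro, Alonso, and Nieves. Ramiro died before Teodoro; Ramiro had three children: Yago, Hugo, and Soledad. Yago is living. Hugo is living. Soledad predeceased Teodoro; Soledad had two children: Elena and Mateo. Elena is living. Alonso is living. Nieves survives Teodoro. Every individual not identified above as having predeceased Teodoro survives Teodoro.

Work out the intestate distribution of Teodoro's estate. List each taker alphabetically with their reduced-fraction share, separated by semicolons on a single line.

There is no surviving spouse, so the entire estate passes to Teodoro's descendants per capita at each generation.
At generation 1 (Graciela, Ursula, Joaquin, Pilar, Fernando) there are 5 shares of (1)/5 = 1/5 each.
Living: Ursula and Joaquin — each takes 1/5.
Deceased: Graciela, Pilar, and Fernando. Their combined 3/5 is pooled and carried to generation 2.
At generation 2 (Valentina, Catalina, Ximena, Ramiro, Alonso, Nieves) there are 6 shares of (3/5)/6 = 1/10 each.
Living: Valentina, Catalina, Alonso, and Nieves — each takes 1/10.
Deceased: Ximena and Ramiro. Their combined 1/5 is pooled and carried to generation 3.
At generation 3 (Lucia, Ines, Yago, Hugo, Soledad) there are 5 shares of (1/5)/5 = 1/25 each.
Living: Lucia, Ines, Yago, and Hugo — each takes 1/25.
Deceased: Soledad. That 1/25 share is carried to generation 4.
At generation 4 (Elena, Mateo) there are 2 shares of (1/25)/2 = 1/50 each.
Living: Elena and Mateo — each takes 1/50.

Alonso 1/10; Catalina 1/10; Elena 1/50; Hugo 1/25; Ines 1/25; Joaquin 1/5; Lucia 1/25; Mateo 1/50; Nieves 1/10; Ursula 1/5; Valentina 1/10; Yago 1/25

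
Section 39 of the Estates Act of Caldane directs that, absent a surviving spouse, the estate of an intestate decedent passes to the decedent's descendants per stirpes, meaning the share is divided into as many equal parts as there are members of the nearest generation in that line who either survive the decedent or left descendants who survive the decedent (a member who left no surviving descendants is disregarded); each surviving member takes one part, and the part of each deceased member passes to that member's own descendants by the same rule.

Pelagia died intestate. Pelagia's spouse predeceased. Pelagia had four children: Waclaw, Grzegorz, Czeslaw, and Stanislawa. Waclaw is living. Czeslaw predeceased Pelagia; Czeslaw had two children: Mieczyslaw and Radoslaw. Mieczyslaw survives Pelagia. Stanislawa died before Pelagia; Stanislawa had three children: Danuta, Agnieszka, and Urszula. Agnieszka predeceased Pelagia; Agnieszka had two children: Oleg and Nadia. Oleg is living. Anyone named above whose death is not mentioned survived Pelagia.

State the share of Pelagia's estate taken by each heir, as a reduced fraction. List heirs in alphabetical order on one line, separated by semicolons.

Danuta 1/12; Grzegorz 1/4; Mieczyslaw 1/8; Nadia 1/24; Oleg 1/24; Radoslaw 1/8; Urszula 1/12; Waclaw 1/4

There is no surviving spouse, so the entire estate passes to Pelagia's descendants per stirpes.
The estate is divided into 4 equal shares of 1/4 among Waclaw, Grzegorz, Czeslaw, Stanislawa.
Waclaw is living and takes 1/4.
Grzegorz is living and takes 1/4.
Czeslaw predeceased; the 1/4 allotted to Czeslaw's branch passes to Czeslaw's issue by representation.
The 1/4 is divided into 2 equal shares of 1/8 among Mieczyslaw, Radoslaw.
Mieczyslaw is living and takes 1/8.
Radoslaw is living and takes 1/8.
Stanislawa predeceased; the 1/4 allotted to Stanislawa's branch passes to Stanislawa's issue by representation.
The 1/4 is divided into 3 equal shares of 1/12 among Danuta, Agnieszka, Urszula.
Danuta is living and takes 1/12.
Agnieszka predeceased; the 1/12 allotted to Agnieszka's branch passes to Agnieszka's issue by representation.
The 1/12 is divided into 2 equal shares of 1/24 among Oleg, Nadia.
Oleg is living and takes 1/24.
Nadia is living and takes 1/24.
Urszula is living and takes 1/12.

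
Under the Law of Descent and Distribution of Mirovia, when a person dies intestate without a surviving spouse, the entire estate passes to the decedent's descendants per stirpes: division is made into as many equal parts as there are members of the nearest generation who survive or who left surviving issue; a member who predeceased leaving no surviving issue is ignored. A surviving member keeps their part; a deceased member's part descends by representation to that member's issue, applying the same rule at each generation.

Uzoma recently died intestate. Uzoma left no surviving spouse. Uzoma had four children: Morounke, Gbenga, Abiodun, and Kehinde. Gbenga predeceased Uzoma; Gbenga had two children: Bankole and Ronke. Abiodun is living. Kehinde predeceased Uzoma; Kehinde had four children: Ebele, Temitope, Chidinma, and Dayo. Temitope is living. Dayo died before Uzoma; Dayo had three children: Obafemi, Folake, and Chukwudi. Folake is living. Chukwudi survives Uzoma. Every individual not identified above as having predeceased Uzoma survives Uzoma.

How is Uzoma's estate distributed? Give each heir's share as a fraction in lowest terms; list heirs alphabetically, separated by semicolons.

Abiodun 1/4; Bankole 1/8; Chidinma 1/16; Chukwudi 1/48; Ebele 1/16; Folake 1/48; Morounke 1/4; Obafemi 1/48; Ronke 1/8; Temitope 1/16

There is no surviving spouse, so the entire estate passes to Uzoma's descendants per stirpes.
The estate is divided into 4 equal shares of 1/4 among Morounke, Gbenga, Abiodun, Kehinde.
Morounke is living and takes 1/4.
Gbenga predeceased; the 1/4 allotted to Gbenga's branch passes to Gbenga's issue by representation.
The 1/4 is divided into 2 equal shares of 1/8 among Bankole, Ronke.
Bankole is living and takes 1/8.
Ronke is living and takes 1/8.
Abiodun is living and takes 1/4.
Kehinde predeceased; the 1/4 allotted to Kehinde's branch passes to Kehinde's issue by representation.
The 1/4 is divided into 4 equal shares of 1/16 among Ebele, Temitope, Chidinma, Dayo.
Ebele is living and takes 1/16.
Temitope is living and takes 1/16.
Chidinma is living and takes 1/16.
Dayo predeceased; the 1/16 allotted to Dayo's branch passes to Dayo's issue by representation.
The 1/16 is divided into 3 equal shares of 1/48 among Obafemi, Folake, Chukwudi.
Obafemi is living and takes 1/48.
Folake is living and takes 1/48.
Chukwudi is living and takes 1/48.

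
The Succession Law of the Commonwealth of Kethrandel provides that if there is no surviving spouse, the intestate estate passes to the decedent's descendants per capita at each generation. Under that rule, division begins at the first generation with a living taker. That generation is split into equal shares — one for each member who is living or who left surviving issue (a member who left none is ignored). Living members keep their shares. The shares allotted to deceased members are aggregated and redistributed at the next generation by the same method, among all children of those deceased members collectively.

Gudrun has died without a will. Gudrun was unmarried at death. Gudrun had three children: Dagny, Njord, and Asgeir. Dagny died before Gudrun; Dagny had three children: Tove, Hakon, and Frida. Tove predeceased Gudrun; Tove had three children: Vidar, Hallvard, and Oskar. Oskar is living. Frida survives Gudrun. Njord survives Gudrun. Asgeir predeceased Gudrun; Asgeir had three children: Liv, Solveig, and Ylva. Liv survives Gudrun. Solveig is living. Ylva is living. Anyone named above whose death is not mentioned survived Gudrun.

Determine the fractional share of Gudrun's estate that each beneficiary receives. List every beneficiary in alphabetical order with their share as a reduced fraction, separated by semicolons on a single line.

Frida 1/9; Hakon 1/9; Hallvard 1/27; Liv 1/9; Njord 1/3; Oskar 1/27; Solveig 1/9; Vidar 1/27; Ylva 1/9

There is no surviving spouse, so the entire estate passes to Gudrun's descendants per capita at each generation.
At generation 1 (Dagny, Njord, Asgeir) there are 3 shares of (1)/3 = 1/3 each.
Living: Njord — each takes 1/3.
Deceased: Dagny and Asgeir. Their combined 2/3 is pooled and carried to generation 2.
At generation 2 (Tove, Hakon, Frida, Liv, Solveig, Ylva) there are 6 shares of (2/3)/6 = 1/9 each.
Living: Hakon, Frida, Liv, Solveig, and Ylva — each takes 1/9.
Deceased: Tove. That 1/9 share is carried to generation 3.
At generation 3 (Vidar, Hallvard, Oskar) there are 3 shares of (1/9)/3 = 1/27 each.
Living: Vidar, Hallvard, and Oskar — each takes 1/27.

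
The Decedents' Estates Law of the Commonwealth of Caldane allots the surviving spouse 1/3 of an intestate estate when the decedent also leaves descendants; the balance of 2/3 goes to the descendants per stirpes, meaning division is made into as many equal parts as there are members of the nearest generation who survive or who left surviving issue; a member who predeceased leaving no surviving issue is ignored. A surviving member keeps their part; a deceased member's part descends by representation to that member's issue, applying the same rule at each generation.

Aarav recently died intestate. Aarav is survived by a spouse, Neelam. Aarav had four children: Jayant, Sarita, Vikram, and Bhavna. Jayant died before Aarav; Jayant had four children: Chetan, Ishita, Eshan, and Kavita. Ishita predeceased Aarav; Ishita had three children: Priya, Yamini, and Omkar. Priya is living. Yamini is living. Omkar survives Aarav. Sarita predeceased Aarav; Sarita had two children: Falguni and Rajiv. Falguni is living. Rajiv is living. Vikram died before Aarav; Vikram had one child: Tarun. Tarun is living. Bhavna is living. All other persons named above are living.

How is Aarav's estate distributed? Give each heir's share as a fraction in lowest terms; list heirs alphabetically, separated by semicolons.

Neelam, as surviving spouse, takes 1/3.
The remaining 2/3 passes to Aarav's descendants per stirpes.
The 2/3 is divided into 4 equal shares of 1/6 among Jayant, Sarita, Vikram, Bhavna.
Jayant predeceased; the 1/6 allotted to Jayant's branch passes to Jayant's issue by representation.
The 1/6 is divided into 4 equal shares of 1/24 among Chetan, Ishita, Eshan, Kavita.
Chetan is living and takes 1/24.
Ishita predeceased; the 1/24 allotted to Ishita's branch passes to Ishita's issue by representation.
The 1/24 is divided into 3 equal shares of 1/72 among Priya, Yamini, Omkar.
Priya is living and takes 1/72.
Yamini is living and takes 1/72.
Omkar is living and takes 1/72.
Eshan is living and takes 1/24.
Kavita is living and takes 1/24.
Sarita predeceased; the 1/6 allotted to Sarita's branch passes to Sarita's issue by representation.
The 1/6 is divided into 2 equal shares of 1/12 among Falguni, Rajiv.
Falguni is living and takes 1/12.
Rajiv is living and takes 1/12.
Vikram predeceased; the 1/6 allotted to Vikram's branch passes to Vikram's issue by representation.
Tarun is the sole taker at this level and receives the full 1/6.
Bhavna is living and takes 1/6.

Bhavna 1/6; Chetan 1/24; Eshan 1/24; Falguni 1/12; Kavita 1/24; Neelam 1/3; Omkar 1/72; Priya 1/72; Rajiv 1/12; Tarun 1/6; Yamini 1/72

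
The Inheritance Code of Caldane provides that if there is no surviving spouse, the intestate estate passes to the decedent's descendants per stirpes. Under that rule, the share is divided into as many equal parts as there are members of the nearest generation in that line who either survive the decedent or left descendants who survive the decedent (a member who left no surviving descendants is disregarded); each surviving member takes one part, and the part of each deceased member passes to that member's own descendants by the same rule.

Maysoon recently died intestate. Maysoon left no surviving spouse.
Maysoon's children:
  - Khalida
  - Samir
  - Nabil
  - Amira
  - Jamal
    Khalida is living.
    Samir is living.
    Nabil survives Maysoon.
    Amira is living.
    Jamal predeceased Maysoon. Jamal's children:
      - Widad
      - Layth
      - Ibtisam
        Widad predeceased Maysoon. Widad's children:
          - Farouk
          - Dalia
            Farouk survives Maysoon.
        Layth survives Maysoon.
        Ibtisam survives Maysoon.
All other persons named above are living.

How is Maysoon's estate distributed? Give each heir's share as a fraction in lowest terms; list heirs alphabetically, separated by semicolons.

There is no surviving spouse, so the entire estate passes to Maysoon's descendants per stirpes.
The estate is divided into 5 equal shares of 1/5 among Khalida, Samir, Nabil, Amira, Jamal.
Khalida is living and takes 1/5.
Samir is living and takes 1/5.
Nabil is living and takes 1/5.
Amira is living and takes 1/5.
Jamal predeceased; the 1/5 allotted to Jamal's branch passes to Jamal's issue by representation.
The 1/5 is divided into 3 equal shares of 1/15 among Widad, Layth, Ibtisam.
Widad predeceased; the 1/15 allotted to Widad's branch passes to Widad's issue by representation.
The 1/15 is divided into 2 equal shares of 1/30 among Farouk, Dalia.
Farouk is living and takes 1/30.
Dalia is living and takes 1/30.
Layth is living and takes 1/15.
Ibtisam is living and takes 1/15.

Amira 1/5; Dalia 1/30; Farouk 1/30; Ibtisam 1/15; Khalida 1/5; Layth 1/15; Nabil 1/5; Samir 1/5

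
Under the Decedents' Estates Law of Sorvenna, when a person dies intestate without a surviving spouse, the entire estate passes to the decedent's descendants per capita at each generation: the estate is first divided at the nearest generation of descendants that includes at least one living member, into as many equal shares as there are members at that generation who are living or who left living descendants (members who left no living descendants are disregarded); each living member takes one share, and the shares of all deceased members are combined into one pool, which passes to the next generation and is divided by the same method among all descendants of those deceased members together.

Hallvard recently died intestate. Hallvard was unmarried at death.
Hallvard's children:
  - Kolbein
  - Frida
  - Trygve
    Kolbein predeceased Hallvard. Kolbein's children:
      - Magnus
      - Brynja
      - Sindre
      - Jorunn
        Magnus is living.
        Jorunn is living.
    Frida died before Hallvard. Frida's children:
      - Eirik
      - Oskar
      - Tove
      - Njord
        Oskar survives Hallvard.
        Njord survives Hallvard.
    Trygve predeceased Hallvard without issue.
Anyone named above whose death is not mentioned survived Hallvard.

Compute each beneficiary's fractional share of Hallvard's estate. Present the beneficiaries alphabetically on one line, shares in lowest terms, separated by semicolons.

Brynja 1/8; Eirik 1/8; Jorunn 1/8; Magnus 1/8; Njord 1/8; Oskar 1/8; Sindre 1/8; Tove 1/8

There is no surviving spouse, so the entire estate passes to Hallvard's descendants per capita at each generation.
No one at generation 1 (Kolbein, Frida) is living; moving to the next generation.
At generation 2 (Magnus, Brynja, Sindre, Jorunn, Eirik, Oskar, Tove, Njord) there are 8 shares of (1)/8 = 1/8 each.
Living: Magnus, Brynja, Sindre, Jorunn, Eirik, Oskar, Tove, and Njord — each takes 1/8.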